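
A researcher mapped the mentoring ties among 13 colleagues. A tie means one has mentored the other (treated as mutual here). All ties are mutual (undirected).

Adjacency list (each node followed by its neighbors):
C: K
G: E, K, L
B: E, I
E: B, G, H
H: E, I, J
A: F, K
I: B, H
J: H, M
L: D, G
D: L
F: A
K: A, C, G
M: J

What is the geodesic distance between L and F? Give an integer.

4

One shortest route is L – G – K – A – F, which uses 4 edges, and at distance 3 from L we only reach {A, B, C, H}, which does not include F. So d(L,F) = 4.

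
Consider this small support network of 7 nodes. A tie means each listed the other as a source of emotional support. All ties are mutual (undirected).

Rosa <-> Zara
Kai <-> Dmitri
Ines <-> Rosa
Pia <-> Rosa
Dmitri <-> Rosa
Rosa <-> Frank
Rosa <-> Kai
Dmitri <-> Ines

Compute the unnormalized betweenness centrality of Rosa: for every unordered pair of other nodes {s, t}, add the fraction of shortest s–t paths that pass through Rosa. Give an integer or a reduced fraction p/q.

Pairs whose geodesics pass through Rosa — Dmitri–Zara: 1; Dmitri–Pia: 1; Dmitri–Frank: 1; Kai–Ines: 1/2; Kai–Zara: 1; Kai–Pia: 1; Kai–Frank: 1; Ines–Zara: 1; Ines–Pia: 1; Ines–Frank: 1; Zara–Pia: 1; Zara–Frank: 1; Pia–Frank: 1.
All other pairs contribute 0.
Summing the contributions gives betweenness(Rosa) = 25/2.

25/2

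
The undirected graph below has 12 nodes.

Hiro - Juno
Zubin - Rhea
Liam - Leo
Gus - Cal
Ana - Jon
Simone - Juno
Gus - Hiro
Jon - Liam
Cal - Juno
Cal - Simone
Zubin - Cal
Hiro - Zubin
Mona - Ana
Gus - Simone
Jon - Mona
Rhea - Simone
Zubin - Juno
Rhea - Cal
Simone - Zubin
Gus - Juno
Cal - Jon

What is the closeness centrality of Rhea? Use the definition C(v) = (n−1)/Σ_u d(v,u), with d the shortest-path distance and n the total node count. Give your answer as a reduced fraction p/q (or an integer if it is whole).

11/24

Distances from Rhea: Ana:3, Cal:1, Gus:2, Hiro:2, Jon:2, Juno:2, Leo:4, Liam:3, Mona:3, Simone:1, Zubin:1. Sum = 24.
n = 12, so closeness = 11/24.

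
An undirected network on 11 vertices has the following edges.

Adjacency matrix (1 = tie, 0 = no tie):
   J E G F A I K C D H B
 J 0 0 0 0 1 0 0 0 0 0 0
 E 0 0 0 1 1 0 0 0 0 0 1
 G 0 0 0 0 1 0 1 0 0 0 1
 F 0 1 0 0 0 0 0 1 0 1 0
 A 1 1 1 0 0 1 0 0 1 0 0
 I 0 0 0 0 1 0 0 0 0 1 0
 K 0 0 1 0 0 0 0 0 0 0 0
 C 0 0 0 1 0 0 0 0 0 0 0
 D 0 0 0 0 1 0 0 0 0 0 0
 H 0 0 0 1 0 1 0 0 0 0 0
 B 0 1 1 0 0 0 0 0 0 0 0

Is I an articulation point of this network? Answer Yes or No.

No

Even without I, every remaining node can still reach every other (the residual graph is connected), so I is not a cut vertex.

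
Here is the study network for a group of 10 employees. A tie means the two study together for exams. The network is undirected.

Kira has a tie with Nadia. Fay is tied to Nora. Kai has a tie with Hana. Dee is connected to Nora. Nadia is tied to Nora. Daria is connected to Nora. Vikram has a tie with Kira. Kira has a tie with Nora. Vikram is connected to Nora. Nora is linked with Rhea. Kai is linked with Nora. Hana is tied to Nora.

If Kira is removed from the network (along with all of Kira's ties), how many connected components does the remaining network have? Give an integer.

1

Kira's neighbors (Nadia, Nora, and Vikram) remain reachable from one another through other ties, so the rest of the network stays in one piece.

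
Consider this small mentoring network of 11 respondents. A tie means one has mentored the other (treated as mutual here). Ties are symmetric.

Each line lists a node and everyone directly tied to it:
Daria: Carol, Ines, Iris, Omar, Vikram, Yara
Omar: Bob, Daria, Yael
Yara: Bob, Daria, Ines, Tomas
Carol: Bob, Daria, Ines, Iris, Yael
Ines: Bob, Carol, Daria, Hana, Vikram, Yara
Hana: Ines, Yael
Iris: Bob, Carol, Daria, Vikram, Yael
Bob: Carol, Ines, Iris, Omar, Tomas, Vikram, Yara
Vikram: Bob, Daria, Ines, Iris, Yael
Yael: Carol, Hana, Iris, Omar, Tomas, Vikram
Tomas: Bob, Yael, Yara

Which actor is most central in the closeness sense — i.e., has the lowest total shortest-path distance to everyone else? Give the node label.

Bob

Farness (sum of distances to all others) for each node — Bob:13, Carol:15, Daria:14, Hana:18, Ines:14, Iris:15, Omar:17, Tomas:17, Vikram:15, Yael:14, Yara:16.
The smallest farness is 13, for Bob, so Bob has the highest closeness.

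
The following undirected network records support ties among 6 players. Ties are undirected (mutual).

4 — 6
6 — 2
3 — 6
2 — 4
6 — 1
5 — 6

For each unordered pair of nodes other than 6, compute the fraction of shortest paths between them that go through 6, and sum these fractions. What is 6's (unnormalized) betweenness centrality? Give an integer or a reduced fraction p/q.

Pairs whose geodesics pass through 6 — 2–1: 1; 2–5: 1; 2–3: 1; 1–4: 1; 1–5: 1; 1–3: 1; 4–5: 1; 4–3: 1; 5–3: 1.
All other pairs contribute 0.
Summing the contributions gives betweenness(6) = 9.

9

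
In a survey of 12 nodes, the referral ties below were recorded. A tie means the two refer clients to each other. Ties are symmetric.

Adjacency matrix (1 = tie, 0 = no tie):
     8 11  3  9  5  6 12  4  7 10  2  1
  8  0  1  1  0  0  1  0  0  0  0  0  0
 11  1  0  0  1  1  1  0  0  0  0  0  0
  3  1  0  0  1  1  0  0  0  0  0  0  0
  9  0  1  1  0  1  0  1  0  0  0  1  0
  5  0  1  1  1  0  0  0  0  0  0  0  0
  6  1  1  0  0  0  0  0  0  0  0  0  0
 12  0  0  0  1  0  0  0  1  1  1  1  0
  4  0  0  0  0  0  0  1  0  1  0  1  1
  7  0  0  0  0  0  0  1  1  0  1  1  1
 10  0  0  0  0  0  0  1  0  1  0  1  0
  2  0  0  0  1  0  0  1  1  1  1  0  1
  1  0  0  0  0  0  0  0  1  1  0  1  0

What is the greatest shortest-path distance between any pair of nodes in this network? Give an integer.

4

Eccentricity of each node (its greatest distance to any other): 1:4, 2:3, 3:3, 4:4, 5:3, 6:4, 7:4, 8:4, 9:2, 10:4, 11:3, 12:3.
The maximum eccentricity is 4, realized for instance by the pair 8–4 via 8 – 11 – 9 – 2 – 4. So the diameter is 4.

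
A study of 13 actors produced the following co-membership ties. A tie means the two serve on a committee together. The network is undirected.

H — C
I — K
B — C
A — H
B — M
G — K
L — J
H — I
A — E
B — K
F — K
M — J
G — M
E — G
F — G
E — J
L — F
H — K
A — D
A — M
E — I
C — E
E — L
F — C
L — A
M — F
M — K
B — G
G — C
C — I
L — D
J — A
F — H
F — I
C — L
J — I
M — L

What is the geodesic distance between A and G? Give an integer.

2

One shortest route is A – E – G, which uses 2 edges, and A and G are not directly tied, so nothing shorter exists. So d(A,G) = 2.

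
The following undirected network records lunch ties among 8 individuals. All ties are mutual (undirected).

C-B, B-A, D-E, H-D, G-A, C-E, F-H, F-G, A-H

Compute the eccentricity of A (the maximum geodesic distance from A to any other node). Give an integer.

3

Distances from A: B:1, C:2, D:2, E:3, F:2, G:1, H:1.
The largest is 3 (to E), so the eccentricity of A is 3.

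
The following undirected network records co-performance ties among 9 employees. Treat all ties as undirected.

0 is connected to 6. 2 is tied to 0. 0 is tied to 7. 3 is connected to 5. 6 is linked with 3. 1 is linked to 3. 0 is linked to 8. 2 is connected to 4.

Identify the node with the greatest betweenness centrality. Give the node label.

Unnormalized betweenness of each node: 0:21, 1:0, 2:7, 3:13, 4:0, 5:0, 6:15, 7:0, 8:0.
0 has the largest value, 21, making it the main broker — the node through which the most shortest paths run.

0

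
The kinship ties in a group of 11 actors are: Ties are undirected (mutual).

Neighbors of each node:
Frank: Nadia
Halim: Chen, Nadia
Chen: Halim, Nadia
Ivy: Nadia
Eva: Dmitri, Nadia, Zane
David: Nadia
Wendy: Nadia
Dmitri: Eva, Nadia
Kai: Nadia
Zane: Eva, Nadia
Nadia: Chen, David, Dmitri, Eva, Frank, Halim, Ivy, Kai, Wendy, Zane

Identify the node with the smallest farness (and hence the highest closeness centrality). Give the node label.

Nadia

Farness (sum of distances to all others) for each node — Chen:18, David:19, Dmitri:18, Eva:17, Frank:19, Halim:18, Ivy:19, Kai:19, Nadia:10, Wendy:19, Zane:18.
The smallest farness is 10, for Nadia, so Nadia has the highest closeness.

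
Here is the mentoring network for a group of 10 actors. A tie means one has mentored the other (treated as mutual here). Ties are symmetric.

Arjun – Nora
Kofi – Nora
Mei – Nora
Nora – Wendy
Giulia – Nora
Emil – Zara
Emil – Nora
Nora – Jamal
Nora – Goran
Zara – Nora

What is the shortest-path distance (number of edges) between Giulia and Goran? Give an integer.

2

One shortest route is Giulia – Nora – Goran, which uses 2 edges, and Giulia and Goran are not directly tied, so nothing shorter exists. So d(Giulia,Goran) = 2.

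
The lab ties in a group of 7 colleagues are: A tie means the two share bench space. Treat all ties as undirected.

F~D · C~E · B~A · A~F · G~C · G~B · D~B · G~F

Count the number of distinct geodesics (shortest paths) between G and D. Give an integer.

The shortest distance is 2. The length-2 paths are: G–F–D; G–B–D.
That gives 2 distinct shortest paths.

2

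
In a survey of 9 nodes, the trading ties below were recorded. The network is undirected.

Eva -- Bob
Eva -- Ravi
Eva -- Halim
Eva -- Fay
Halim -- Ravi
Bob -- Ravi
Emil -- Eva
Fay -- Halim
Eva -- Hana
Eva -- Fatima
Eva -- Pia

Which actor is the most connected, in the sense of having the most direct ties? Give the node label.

Eva

Degrees — Bob:2, Emil:1, Eva:8, Fatima:1, Fay:2, Halim:3, Hana:1, Pia:1, Ravi:3.
The maximum is 8, attained only by Eva.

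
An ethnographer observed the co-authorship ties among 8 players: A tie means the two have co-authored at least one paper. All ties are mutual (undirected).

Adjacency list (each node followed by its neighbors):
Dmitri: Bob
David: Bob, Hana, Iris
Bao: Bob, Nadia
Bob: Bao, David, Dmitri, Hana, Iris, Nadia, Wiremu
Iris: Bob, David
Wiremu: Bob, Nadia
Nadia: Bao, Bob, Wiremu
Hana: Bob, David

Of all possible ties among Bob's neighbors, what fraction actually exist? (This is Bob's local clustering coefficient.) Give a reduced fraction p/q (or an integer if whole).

4/21

Bob's neighbors: Bao, David, Dmitri, Hana, Iris, Nadia, and Wiremu (k = 7).
Possible neighbor pairs: C(7,2) = 21. Edges among them: Bao–Nadia, David–Hana, David–Iris, Nadia–Wiremu → e = 4.
Clustering(Bob) = 4/21.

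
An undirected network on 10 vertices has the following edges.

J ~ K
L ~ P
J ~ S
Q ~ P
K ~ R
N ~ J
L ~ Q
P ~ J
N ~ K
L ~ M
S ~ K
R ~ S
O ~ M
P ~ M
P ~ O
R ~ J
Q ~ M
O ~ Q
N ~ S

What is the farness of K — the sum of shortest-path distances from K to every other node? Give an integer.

18

Distances from K: J:1, L:3, M:3, N:1, O:3, P:2, Q:3, R:1, S:1.
Sum = 1 + 3 + 3 + 1 + 3 + 2 + 3 + 1 + 1 = 18.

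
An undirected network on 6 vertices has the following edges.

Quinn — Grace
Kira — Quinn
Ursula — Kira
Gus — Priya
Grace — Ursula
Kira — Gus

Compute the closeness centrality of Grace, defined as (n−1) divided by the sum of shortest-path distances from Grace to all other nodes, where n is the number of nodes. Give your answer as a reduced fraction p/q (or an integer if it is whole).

5/11

Distances from Grace: Gus:3, Kira:2, Priya:4, Quinn:1, Ursula:1. Sum = 11.
n = 6, so closeness = 5/11.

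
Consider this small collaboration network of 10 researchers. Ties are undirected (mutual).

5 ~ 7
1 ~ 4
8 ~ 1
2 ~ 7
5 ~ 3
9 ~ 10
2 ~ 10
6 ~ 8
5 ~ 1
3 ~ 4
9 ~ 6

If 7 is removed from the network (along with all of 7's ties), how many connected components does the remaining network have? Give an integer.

1

7's neighbors (2 and 5) remain reachable from one another through other ties, so the rest of the network stays in one piece.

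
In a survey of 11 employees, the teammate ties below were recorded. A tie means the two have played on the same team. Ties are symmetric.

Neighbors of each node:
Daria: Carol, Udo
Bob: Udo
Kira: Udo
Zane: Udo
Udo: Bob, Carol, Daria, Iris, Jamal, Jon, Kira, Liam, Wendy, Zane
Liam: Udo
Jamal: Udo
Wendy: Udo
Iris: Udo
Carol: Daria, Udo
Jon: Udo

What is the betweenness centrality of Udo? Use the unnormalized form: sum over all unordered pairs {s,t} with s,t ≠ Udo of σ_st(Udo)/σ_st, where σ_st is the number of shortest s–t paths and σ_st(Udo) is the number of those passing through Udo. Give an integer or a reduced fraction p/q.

44

Pairs whose geodesics pass through Udo — Jamal–Jon: 1; Jamal–Carol: 1; Jamal–Zane: 1; Jamal–Iris: 1; Jamal–Daria: 1; Jamal–Bob: 1; Jamal–Kira: 1; Jamal–Wendy: 1; Jamal–Liam: 1; Jon–Carol: 1; Jon–Zane: 1; Jon–Iris: 1; Jon–Daria: 1; Jon–Bob: 1 … (+30 more pairs).
All other pairs contribute 0.
Summing the contributions gives betweenness(Udo) = 44.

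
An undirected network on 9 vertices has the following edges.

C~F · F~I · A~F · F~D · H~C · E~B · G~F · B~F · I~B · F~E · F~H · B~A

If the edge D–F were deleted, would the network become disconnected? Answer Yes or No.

Yes

Without the D–F edge there is no alternate route between D and F, so the network disconnects. It is a bridge.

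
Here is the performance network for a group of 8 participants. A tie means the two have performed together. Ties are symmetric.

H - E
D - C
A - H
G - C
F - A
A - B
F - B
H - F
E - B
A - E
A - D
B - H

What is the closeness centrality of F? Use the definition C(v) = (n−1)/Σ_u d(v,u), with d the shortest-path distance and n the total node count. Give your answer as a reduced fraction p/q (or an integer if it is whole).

Distances from F: A:1, B:1, C:3, D:2, E:2, G:4, H:1. Sum = 14.
n = 8, so closeness = 7/14 = 1/2.

1/2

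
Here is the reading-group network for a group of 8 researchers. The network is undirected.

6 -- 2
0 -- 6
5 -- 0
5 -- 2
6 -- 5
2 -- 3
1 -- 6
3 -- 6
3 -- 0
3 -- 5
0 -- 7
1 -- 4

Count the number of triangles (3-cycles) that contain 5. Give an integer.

5

5's neighbors: 0, 2, 3, and 6.
Neighbor pairs that are themselves tied: 5–0–3; 5–0–6; 5–2–3; 5–2–6; 5–3–6. Each forms one triangle with 5, for 5 in total.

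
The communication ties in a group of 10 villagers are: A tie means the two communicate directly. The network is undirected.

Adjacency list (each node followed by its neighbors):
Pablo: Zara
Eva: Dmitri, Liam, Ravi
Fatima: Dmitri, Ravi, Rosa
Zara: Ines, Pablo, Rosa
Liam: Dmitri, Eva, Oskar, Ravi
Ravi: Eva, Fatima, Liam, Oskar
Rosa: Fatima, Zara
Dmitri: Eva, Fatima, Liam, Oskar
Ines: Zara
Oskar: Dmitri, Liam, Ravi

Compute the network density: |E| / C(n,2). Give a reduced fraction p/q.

14/45

There are 14 edges and 10 nodes, so the maximum possible is C(10,2) = 45.
Density = 14/45.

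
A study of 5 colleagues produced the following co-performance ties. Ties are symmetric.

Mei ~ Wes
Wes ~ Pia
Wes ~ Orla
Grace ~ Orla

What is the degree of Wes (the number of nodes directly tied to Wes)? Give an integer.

3

Wes is directly tied to Mei, Orla, and Pia. That is 3 neighbors, so the degree of Wes is 3.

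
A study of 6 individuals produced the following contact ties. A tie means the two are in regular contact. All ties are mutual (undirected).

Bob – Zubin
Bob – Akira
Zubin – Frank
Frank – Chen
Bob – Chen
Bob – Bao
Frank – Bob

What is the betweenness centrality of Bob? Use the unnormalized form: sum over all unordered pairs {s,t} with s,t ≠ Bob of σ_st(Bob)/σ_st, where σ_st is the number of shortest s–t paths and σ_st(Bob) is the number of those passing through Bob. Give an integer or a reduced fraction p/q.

Pairs whose geodesics pass through Bob — Bao–Zubin: 1; Bao–Frank: 1; Bao–Akira: 1; Bao–Chen: 1; Zubin–Akira: 1; Zubin–Chen: 1/2; Frank–Akira: 1; Akira–Chen: 1.
All other pairs contribute 0.
Summing the contributions gives betweenness(Bob) = 15/2.

15/2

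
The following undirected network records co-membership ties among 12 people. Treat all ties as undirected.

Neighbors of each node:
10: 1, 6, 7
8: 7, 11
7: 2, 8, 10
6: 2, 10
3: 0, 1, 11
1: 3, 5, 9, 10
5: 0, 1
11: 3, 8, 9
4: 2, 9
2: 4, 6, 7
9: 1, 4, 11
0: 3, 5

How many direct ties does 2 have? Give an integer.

2 is directly tied to 4, 6, and 7. That is 3 neighbors, so the degree of 2 is 3.

3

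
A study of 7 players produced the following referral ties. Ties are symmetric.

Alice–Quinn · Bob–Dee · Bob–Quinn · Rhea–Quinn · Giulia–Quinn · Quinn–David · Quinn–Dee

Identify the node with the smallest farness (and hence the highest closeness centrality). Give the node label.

Quinn

Farness (sum of distances to all others) for each node — Alice:11, Bob:10, David:11, Dee:10, Giulia:11, Quinn:6, Rhea:11.
The smallest farness is 6, for Quinn, so Quinn has the highest closeness.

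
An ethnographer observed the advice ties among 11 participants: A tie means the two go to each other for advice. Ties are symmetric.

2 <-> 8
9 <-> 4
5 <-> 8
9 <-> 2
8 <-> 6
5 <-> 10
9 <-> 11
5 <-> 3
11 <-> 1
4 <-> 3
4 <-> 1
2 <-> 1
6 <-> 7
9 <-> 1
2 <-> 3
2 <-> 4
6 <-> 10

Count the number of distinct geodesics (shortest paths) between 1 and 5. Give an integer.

The shortest distance is 3. The length-3 paths are: 1–4–3–5; 1–2–3–5; 1–2–8–5.
That gives 3 distinct shortest paths.

3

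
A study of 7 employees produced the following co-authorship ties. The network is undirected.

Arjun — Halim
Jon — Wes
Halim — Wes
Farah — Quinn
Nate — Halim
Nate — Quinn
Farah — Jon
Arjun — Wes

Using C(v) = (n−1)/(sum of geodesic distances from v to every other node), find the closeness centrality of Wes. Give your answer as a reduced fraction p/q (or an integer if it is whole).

3/5

Distances from Wes: Arjun:1, Farah:2, Halim:1, Jon:1, Nate:2, Quinn:3. Sum = 10.
n = 7, so closeness = 6/10 = 3/5.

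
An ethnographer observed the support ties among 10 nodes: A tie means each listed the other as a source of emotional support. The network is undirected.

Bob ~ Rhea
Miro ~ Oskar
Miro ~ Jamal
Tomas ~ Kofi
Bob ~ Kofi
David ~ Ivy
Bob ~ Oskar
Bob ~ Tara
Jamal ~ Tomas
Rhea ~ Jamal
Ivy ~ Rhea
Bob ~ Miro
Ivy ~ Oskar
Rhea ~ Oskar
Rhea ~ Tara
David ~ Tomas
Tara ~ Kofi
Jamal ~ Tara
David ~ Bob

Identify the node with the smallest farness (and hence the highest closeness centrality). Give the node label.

Farness (sum of distances to all others) for each node — Bob:12, David:15, Ivy:16, Jamal:14, Kofi:16, Miro:15, Oskar:15, Rhea:13, Tara:14, Tomas:16.
The smallest farness is 12, for Bob, so Bob has the highest closeness.

Bob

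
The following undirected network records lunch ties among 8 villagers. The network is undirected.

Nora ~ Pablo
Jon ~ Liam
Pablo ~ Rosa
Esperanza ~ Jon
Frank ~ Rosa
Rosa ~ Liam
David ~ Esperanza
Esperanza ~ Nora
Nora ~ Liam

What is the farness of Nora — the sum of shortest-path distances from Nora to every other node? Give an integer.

12

Distances from Nora: David:2, Esperanza:1, Frank:3, Jon:2, Liam:1, Pablo:1, Rosa:2.
Sum = 2 + 1 + 3 + 2 + 1 + 1 + 2 = 12.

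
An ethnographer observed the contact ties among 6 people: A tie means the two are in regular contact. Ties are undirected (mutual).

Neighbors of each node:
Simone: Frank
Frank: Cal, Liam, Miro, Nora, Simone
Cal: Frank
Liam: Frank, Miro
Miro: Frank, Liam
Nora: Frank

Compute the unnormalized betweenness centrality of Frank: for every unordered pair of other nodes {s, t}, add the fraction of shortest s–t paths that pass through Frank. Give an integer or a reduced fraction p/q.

9

Pairs whose geodesics pass through Frank — Liam–Cal: 1; Liam–Nora: 1; Liam–Simone: 1; Cal–Nora: 1; Cal–Miro: 1; Cal–Simone: 1; Nora–Miro: 1; Nora–Simone: 1; Miro–Simone: 1.
All other pairs contribute 0.
Summing the contributions gives betweenness(Frank) = 9.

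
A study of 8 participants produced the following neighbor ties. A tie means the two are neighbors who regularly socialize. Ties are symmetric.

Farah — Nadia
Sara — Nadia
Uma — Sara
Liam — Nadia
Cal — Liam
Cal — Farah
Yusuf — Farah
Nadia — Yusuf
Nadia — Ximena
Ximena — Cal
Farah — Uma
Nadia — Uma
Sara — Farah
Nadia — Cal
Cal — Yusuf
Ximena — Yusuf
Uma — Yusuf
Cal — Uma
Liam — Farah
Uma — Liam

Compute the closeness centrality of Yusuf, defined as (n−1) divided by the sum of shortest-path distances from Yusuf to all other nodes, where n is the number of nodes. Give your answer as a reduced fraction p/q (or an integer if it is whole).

7/9

Distances from Yusuf: Cal:1, Farah:1, Liam:2, Nadia:1, Sara:2, Uma:1, Ximena:1. Sum = 9.
n = 8, so closeness = 7/9.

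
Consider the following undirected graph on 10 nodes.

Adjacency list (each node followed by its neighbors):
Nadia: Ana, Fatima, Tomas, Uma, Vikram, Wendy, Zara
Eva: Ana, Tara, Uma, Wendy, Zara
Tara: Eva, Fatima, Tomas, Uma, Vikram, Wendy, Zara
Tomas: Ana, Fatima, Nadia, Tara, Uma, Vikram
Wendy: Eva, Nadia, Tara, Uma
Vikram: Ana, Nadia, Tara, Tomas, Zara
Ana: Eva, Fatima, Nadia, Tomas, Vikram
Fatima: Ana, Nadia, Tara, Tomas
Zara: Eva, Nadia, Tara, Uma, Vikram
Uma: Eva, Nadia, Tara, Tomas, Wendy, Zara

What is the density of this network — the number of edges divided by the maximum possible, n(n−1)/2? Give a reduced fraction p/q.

3/5

There are 27 edges and 10 nodes, so the maximum possible is C(10,2) = 45.
Density = 27/45 = 3/5.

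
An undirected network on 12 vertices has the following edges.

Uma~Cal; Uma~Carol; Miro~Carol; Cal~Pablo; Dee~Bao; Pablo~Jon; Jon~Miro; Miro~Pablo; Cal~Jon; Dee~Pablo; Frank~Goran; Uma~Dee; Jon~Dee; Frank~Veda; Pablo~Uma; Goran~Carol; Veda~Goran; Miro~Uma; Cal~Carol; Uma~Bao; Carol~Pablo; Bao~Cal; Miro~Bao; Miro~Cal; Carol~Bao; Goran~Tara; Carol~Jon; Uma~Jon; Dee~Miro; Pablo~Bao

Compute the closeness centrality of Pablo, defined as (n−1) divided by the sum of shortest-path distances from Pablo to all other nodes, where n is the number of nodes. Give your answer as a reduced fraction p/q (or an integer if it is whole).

Distances from Pablo: Bao:1, Cal:1, Carol:1, Dee:1, Frank:3, Goran:2, Jon:1, Miro:1, Tara:3, Uma:1, Veda:3. Sum = 18.
n = 12, so closeness = 11/18.

11/18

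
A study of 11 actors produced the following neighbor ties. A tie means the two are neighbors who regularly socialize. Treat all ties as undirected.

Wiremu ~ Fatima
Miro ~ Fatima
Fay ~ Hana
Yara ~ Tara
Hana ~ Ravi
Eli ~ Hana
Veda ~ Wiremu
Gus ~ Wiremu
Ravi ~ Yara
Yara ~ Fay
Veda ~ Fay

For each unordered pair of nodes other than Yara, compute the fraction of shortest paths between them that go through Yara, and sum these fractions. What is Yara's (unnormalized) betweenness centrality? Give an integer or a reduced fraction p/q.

12

Pairs whose geodesics pass through Yara — Tara–Veda: 1; Tara–Eli: 2/2; Tara–Hana: 2/2; Tara–Fay: 1; Tara–Fatima: 1; Tara–Gus: 1; Tara–Miro: 1; Tara–Wiremu: 1; Tara–Ravi: 1; Veda–Ravi: 1/2; Fay–Ravi: 1/2; Fatima–Ravi: 1/2; Gus–Ravi: 1/2; Miro–Ravi: 1/2 … (+1 more pairs).
All other pairs contribute 0.
Summing the contributions gives betweenness(Yara) = 12.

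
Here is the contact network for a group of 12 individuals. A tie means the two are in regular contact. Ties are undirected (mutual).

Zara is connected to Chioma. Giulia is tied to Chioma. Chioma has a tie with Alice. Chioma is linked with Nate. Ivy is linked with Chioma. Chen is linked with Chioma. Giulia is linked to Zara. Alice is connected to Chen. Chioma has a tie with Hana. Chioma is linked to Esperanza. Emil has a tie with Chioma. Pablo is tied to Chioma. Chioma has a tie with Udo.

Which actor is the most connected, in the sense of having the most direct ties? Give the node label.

Chioma

Degrees — Alice:2, Chen:2, Chioma:11, Emil:1, Esperanza:1, Giulia:2, Hana:1, Ivy:1, Nate:1, Pablo:1, Udo:1, Zara:2.
The maximum is 11, attained only by Chioma.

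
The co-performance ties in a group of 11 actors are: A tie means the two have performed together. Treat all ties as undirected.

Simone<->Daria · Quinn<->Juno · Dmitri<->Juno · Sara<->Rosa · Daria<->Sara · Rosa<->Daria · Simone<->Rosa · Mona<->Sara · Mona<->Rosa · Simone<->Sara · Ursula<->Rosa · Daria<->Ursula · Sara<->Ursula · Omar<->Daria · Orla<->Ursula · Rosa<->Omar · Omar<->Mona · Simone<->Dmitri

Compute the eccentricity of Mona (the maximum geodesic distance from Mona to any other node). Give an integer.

Distances from Mona: Daria:2, Dmitri:3, Juno:4, Omar:1, Orla:3, Quinn:5, Rosa:1, Sara:1, Simone:2, Ursula:2.
The largest is 5 (to Quinn), so the eccentricity of Mona is 5.

5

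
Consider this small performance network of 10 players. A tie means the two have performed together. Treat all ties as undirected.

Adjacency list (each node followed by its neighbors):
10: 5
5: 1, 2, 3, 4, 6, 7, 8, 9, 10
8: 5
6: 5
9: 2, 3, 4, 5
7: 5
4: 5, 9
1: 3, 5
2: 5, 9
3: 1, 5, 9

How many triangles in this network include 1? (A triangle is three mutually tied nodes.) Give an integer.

1

1's neighbors: 3 and 5.
Neighbor pairs that are themselves tied: 1–3–5. Each forms one triangle with 1, for 1 in total.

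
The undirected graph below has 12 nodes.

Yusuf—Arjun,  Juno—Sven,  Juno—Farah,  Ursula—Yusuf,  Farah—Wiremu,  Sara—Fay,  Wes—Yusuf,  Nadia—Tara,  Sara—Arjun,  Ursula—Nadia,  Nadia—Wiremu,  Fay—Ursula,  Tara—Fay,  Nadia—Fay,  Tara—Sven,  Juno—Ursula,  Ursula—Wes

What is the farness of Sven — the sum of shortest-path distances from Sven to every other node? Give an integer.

Distances from Sven: Arjun:4, Farah:2, Fay:2, Juno:1, Nadia:2, Sara:3, Tara:1, Ursula:2, Wes:3, Wiremu:3, Yusuf:3.
Sum = 4 + 2 + 2 + 1 + 2 + 3 + 1 + 2 + 3 + 3 + 3 = 26.

26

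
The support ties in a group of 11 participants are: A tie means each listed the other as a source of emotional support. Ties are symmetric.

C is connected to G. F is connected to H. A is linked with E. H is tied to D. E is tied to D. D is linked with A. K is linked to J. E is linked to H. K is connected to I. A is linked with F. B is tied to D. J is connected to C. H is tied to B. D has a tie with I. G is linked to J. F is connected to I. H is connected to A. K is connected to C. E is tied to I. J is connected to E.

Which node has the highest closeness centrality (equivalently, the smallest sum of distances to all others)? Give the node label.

E

Farness (sum of distances to all others) for each node — A:19, B:24, C:23, D:17, E:15, F:21, G:26, H:18, I:17, J:18, K:20.
The smallest farness is 15, for E, so E has the highest closeness.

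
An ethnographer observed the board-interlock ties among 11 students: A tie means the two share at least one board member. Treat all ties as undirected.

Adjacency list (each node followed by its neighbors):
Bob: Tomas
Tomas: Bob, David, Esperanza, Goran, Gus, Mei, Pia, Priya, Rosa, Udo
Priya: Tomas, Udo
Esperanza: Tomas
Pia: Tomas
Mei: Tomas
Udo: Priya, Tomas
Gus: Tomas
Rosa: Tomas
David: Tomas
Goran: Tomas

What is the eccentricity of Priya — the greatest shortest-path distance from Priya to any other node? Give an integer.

2

Distances from Priya: Bob:2, David:2, Esperanza:2, Goran:2, Gus:2, Mei:2, Pia:2, Rosa:2, Tomas:1, Udo:1.
The largest is 2 (to Rosa, Bob, Mei, Pia, Gus, Goran, Esperanza, and David), so the eccentricity of Priya is 2.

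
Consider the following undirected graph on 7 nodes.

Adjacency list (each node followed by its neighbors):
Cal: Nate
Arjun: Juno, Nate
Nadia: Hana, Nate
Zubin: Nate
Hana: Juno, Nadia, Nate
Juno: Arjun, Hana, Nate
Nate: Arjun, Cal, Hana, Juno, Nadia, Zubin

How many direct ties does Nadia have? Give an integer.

2

Nadia is directly tied to Hana and Nate. That is 2 neighbors, so the degree of Nadia is 2.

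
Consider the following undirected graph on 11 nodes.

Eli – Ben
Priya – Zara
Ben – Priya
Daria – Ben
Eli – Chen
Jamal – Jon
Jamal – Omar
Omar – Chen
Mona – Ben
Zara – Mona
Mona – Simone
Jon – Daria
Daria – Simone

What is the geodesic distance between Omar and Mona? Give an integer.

4

One shortest route is Omar – Chen – Eli – Ben – Mona, which uses 4 edges, and at distance 3 from Omar we only reach {Ben, Daria}, which does not include Mona. So d(Omar,Mona) = 4.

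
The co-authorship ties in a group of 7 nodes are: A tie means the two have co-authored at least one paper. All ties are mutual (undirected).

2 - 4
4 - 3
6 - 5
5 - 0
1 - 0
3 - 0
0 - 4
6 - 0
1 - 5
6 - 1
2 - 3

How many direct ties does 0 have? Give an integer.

0 is directly tied to 1, 3, 4, 5, and 6. That is 5 neighbors, so the degree of 0 is 5.

5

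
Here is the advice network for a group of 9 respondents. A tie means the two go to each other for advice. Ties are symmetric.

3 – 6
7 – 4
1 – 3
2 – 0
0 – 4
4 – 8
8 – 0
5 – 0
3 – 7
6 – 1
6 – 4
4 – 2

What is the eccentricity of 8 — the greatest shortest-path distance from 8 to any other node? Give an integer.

Distances from 8: 0:1, 1:3, 2:2, 3:3, 4:1, 5:2, 6:2, 7:2.
The largest is 3 (to 3 and 1), so the eccentricity of 8 is 3.

3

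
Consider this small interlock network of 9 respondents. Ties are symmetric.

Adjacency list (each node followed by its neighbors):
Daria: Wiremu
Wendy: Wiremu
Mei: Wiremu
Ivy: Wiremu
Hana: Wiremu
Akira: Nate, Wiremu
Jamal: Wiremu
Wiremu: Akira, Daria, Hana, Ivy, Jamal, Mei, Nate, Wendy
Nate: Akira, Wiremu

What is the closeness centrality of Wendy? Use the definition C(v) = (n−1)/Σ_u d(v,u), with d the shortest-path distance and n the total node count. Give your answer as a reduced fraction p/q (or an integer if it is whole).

Distances from Wendy: Akira:2, Daria:2, Hana:2, Ivy:2, Jamal:2, Mei:2, Nate:2, Wiremu:1. Sum = 15.
n = 9, so closeness = 8/15.

8/15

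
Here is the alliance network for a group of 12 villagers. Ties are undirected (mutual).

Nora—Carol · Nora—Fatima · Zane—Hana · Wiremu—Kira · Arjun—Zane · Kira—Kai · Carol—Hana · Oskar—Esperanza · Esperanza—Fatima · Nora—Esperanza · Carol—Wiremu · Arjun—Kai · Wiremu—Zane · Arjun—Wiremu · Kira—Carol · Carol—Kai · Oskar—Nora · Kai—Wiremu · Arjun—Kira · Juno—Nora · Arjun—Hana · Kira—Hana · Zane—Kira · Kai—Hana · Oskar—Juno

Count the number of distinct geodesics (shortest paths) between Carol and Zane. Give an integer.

The shortest distance is 2. The length-2 paths are: Carol–Hana–Zane; Carol–Kira–Zane; Carol–Wiremu–Zane.
That gives 3 distinct shortest paths.

3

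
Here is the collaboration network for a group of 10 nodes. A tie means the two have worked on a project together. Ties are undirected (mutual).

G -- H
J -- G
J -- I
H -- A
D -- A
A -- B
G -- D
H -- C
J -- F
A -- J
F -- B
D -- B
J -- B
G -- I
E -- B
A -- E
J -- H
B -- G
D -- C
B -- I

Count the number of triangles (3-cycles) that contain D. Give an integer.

D's neighbors: A, B, C, and G.
Neighbor pairs that are themselves tied: D–A–B; D–B–G. Each forms one triangle with D, for 2 in total.

2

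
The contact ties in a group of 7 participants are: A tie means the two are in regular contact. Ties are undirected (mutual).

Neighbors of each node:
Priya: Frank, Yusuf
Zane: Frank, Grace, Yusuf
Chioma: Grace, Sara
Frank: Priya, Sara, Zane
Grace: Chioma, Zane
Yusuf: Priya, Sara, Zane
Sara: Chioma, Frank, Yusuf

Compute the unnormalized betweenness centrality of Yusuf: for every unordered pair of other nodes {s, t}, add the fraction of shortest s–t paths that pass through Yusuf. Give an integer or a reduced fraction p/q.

5/2

Pairs whose geodesics pass through Yusuf — Priya–Sara: 1/2; Priya–Chioma: 1/2; Priya–Grace: 1/2; Priya–Zane: 1/2; Sara–Zane: 1/2.
All other pairs contribute 0.
Summing the contributions gives betweenness(Yusuf) = 5/2.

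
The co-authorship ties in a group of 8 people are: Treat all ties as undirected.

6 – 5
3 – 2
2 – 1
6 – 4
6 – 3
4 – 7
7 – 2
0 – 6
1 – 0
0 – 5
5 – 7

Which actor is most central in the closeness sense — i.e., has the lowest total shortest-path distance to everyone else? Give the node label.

Farness (sum of distances to all others) for each node — 0:11, 1:13, 2:11, 3:12, 4:13, 5:11, 6:10, 7:11.
The smallest farness is 10, for 6, so 6 has the highest closeness.

6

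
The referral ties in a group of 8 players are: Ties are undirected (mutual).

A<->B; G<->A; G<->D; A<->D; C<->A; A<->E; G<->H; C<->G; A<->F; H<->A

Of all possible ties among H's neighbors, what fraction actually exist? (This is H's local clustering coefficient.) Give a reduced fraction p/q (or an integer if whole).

1

H's neighbors: A and G (k = 2).
Possible neighbor pairs: C(2,2) = 1. Edges among them: A–G → e = 1.
Clustering(H) = 1/1.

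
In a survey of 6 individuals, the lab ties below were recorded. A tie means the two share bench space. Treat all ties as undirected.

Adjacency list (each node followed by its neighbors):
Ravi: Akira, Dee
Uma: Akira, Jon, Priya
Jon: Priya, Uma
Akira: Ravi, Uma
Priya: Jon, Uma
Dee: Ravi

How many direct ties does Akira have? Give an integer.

Akira is directly tied to Ravi and Uma. That is 2 neighbors, so the degree of Akira is 2.

2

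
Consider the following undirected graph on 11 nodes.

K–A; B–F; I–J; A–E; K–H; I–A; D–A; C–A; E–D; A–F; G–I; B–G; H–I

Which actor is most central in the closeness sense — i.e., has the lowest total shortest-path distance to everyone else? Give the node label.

A

Farness (sum of distances to all others) for each node — A:14, B:24, C:23, D:22, E:22, F:20, G:22, H:23, I:16, J:25, K:21.
The smallest farness is 14, for A, so A has the highest closeness.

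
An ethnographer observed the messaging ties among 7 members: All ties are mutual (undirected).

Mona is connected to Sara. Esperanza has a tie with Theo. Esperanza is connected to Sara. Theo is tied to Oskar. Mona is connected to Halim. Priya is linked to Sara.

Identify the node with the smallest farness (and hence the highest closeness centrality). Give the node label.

Sara

Farness (sum of distances to all others) for each node — Esperanza:11, Halim:18, Mona:13, Oskar:19, Priya:15, Sara:10, Theo:14.
The smallest farness is 10, for Sara, so Sara has the highest closeness.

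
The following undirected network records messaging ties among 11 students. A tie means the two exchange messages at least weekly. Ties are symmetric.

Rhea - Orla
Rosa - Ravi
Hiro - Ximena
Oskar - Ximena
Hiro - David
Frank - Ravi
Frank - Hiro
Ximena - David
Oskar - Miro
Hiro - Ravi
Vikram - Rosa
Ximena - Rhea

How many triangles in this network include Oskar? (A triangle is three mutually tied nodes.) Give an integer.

0

Oskar's neighbors are Miro and Ximena, but none of them are tied to each other, so no triangle contains Oskar.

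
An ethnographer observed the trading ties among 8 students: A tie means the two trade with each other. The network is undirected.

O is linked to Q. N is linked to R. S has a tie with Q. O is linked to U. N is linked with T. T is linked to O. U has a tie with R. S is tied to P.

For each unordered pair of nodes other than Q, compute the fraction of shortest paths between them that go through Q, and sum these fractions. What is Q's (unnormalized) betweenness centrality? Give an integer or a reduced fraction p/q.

Pairs whose geodesics pass through Q — N–P: 1; N–S: 1; P–T: 1; P–O: 1; P–R: 1; P–U: 1; S–T: 1; S–O: 1; S–R: 1; S–U: 1.
All other pairs contribute 0.
Summing the contributions gives betweenness(Q) = 10.

10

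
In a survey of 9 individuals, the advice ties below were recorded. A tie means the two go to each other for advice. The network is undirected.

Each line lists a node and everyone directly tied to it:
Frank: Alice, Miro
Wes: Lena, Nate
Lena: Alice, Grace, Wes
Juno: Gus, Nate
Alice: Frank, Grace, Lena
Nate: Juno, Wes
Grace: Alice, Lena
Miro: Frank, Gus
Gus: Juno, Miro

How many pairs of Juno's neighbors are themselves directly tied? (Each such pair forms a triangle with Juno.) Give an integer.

Juno's neighbors are Gus and Nate, but none of them are tied to each other, so no triangle contains Juno.

0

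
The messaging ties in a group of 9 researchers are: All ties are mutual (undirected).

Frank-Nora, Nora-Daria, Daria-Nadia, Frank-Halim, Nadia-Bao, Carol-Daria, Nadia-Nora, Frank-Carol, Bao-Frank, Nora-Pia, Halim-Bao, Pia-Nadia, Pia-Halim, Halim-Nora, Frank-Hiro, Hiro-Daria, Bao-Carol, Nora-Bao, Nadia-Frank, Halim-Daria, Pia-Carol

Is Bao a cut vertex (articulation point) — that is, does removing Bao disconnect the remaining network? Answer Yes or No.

Even without Bao, every remaining node can still reach every other (the residual graph is connected), so Bao is not a cut vertex.

No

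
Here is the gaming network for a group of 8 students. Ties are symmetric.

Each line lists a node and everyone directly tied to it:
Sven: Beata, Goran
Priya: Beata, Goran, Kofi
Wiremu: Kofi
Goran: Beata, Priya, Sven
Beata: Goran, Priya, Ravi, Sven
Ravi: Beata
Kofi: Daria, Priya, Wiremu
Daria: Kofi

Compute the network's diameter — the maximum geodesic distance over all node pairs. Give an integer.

4

Eccentricity of each node (its greatest distance to any other): Beata:3, Daria:4, Goran:3, Kofi:3, Priya:2, Ravi:4, Sven:4, Wiremu:4.
The maximum eccentricity is 4, realized for instance by the pair Sven–Wiremu via Sven – Beata – Priya – Kofi – Wiremu. So the diameter is 4.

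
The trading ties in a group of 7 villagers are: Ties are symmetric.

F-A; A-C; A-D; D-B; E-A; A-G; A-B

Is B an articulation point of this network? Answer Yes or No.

No

Even without B, every remaining node can still reach every other (the residual graph is connected), so B is not a cut vertex.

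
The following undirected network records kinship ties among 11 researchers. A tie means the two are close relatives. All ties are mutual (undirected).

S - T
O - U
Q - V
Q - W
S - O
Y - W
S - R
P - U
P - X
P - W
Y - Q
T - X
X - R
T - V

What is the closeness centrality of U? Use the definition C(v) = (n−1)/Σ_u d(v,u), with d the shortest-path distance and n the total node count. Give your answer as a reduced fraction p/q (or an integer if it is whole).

Distances from U: O:1, P:1, Q:3, R:3, S:2, T:3, V:4, W:2, X:2, Y:3. Sum = 24.
n = 11, so closeness = 10/24 = 5/12.

5/12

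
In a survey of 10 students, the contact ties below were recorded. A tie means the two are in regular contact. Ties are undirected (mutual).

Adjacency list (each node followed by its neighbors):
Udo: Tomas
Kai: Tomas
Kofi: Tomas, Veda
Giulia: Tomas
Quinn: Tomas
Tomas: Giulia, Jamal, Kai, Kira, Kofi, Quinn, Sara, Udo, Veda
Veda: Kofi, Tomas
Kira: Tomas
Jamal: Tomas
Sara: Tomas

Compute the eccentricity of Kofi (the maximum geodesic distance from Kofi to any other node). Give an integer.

Distances from Kofi: Giulia:2, Jamal:2, Kai:2, Kira:2, Quinn:2, Sara:2, Tomas:1, Udo:2, Veda:1.
The largest is 2 (to Kai, Giulia, Kira, Sara, Jamal, Udo, and Quinn), so the eccentricity of Kofi is 2.

2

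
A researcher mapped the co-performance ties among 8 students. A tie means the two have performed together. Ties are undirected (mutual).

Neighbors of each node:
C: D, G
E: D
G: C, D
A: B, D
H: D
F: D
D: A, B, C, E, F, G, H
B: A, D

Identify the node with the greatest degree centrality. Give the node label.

D

Degrees — A:2, B:2, C:2, D:7, E:1, F:1, G:2, H:1.
The maximum is 7, attained only by D.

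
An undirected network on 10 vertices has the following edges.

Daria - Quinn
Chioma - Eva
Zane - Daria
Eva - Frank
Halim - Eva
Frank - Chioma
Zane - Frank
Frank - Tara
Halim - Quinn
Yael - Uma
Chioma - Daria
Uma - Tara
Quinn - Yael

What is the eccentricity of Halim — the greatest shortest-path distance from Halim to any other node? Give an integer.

3

Distances from Halim: Chioma:2, Daria:2, Eva:1, Frank:2, Quinn:1, Tara:3, Uma:3, Yael:2, Zane:3.
The largest is 3 (to Zane, Uma, and Tara), so the eccentricity of Halim is 3.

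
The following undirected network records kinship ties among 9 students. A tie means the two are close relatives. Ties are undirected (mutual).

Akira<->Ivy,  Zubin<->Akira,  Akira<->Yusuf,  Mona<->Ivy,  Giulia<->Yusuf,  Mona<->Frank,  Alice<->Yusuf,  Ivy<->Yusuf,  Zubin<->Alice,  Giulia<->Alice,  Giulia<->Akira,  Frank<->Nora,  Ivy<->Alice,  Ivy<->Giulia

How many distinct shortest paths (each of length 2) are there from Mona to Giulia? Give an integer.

The shortest distance is 2, and the only length-2 path is Mona–Ivy–Giulia. So there is exactly 1 shortest path.

1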